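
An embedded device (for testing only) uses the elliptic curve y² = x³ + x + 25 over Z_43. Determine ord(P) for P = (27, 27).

2P: tangent at (27, 27): λ = (3·27² + 1)/(2·27) ≡ 38/11. 11⁻¹ ≡ 4 (mod 43), so λ ≡ 38·4 ≡ 23.
  x = λ² - 27 - 27 = 529 - 54 ≡ 2; y = λ·(27 - 2) - 27 ≡ 32. → (2, 32)
3P: (2, 32) + (27, 27). λ = (27 - 32)/(27 - 2) ≡ 38/25 mod 43. 25⁻¹ ≡ 31 (mod 43) since 25·31 = 775 ≡ 1, so λ ≡ 17.
  x = λ² - 2 - 27 = 289 - 29 ≡ 2; y = λ·(2 - 2) - 32 ≡ 11. → (2, 11)
4P: (2, 11) + (27, 27). λ = (27 - 11)/(27 - 2) ≡ 16/25 mod 43. 25⁻¹ ≡ 31 (mod 43), so λ ≡ 23.
  x = λ² - 2 - 27 = 529 - 29 ≡ 27; y = λ·(2 - 27) - 11 ≡ 16. → (27, 16)
5P: (27, 16) + (27, 27): same x and y₁ ≡ -y₂, so the sum is O.
5P = O, so the order is 5.

5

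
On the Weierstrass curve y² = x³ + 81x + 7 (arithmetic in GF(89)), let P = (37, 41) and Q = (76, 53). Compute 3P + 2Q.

First 3P:
Repeated addition: build up to 3P.
2P: tangent at (37, 41): λ = (3·37² + 81)/(2·41) ≡ 5/82. 82⁻¹ ≡ 38 (mod 89) since 82·38 = 3116 ≡ 1, so λ ≡ 5·38 ≡ 12.
  x = λ² - 37 - 37 = 144 - 74 ≡ 70; y = λ·(37 - 70) - 41 ≡ 8. → (70, 8)
3P: (70, 8) + (37, 41). λ = (41 - 8)/(37 - 70) ≡ 33/56 mod 89. 56⁻¹ ≡ 62 (mod 89), so λ ≡ 88.
  x = λ² - 70 - 37 = 7744 - 107 ≡ 72; y = λ·(70 - 72) - 8 ≡ 83. → (72, 83)
3P = (72, 83).
Next 2Q:
Repeated addition: build up to 2Q.
2Q: tangent at (76, 53): λ = (3·76² + 81)/(2·53) ≡ 54/17. 17⁻¹ ≡ 21 (mod 89) since 17·21 = 357 ≡ 1, so λ ≡ 54·21 ≡ 66.
  x = λ² - 76 - 76 = 4356 - 152 ≡ 21; y = λ·(76 - 21) - 53 ≡ 17. → (21, 17)
2Q = (21, 17).
Finally 3P + 2Q:
(72, 83) + (21, 17). λ = (17 - 83)/(21 - 72) ≡ 23/38 mod 89. 38⁻¹ ≡ 82 (mod 89) since 38·82 = 3116 ≡ 1, so λ ≡ 17.
  x = λ² - 72 - 21 = 289 - 93 ≡ 18; y = λ·(72 - 18) - 83 ≡ 34. → (18, 34)

(18, 34)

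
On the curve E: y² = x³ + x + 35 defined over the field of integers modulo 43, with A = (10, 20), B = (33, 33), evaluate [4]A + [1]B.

(5, 6)

First 4A:
Double-and-add on 4 = (100)₂. Start with A = (10, 20) for the leading 1-bit.
double: tangent at (10, 20): λ = (3·10² + 1)/(2·20) ≡ 0/40. 40⁻¹ ≡ 14 (mod 43) since 40·14 = 560 ≡ 1, so λ ≡ 0·14 ≡ 0.
  x = λ² - 10 - 10 = 0 - 20 ≡ 23; y = λ·(10 - 23) - 20 ≡ 23. → (23, 23)
double: tangent at (23, 23): λ = (3·23² + 1)/(2·23) ≡ 40/3. 3⁻¹ ≡ 29 (mod 43), so λ ≡ 40·29 ≡ 42.
  x = λ² - 23 - 23 = 1764 - 46 ≡ 41; y = λ·(23 - 41) - 23 ≡ 38. → (41, 38)
4A = (41, 38).
Finally 4A + B:
(41, 38) + (33, 33). λ = (33 - 38)/(33 - 41) ≡ 38/35 mod 43. 35⁻¹ ≡ 16 (mod 43), so λ ≡ 6.
  x = λ² - 41 - 33 = 36 - 74 ≡ 5; y = λ·(41 - 5) - 38 ≡ 6. → (5, 6)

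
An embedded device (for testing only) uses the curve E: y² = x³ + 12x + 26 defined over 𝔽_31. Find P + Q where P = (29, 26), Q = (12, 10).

(28, 26)

(29, 26) + (12, 10). λ = (10 - 26)/(12 - 29) ≡ 15/14 mod 31. 14⁻¹ ≡ 20 (mod 31), so λ ≡ 21.
  x = λ² - 29 - 12 = 441 - 41 ≡ 28; y = λ·(29 - 28) - 26 ≡ 26. → (28, 26)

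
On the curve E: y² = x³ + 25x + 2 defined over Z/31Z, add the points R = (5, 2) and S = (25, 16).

(8, 30)

(5, 2) + (25, 16). λ = (16 - 2)/(25 - 5) ≡ 14/20 mod 31. 20⁻¹ ≡ 14 (mod 31), so λ ≡ 10.
  x = λ² - 5 - 25 = 100 - 30 ≡ 8; y = λ·(5 - 8) - 2 ≡ 30. → (8, 30)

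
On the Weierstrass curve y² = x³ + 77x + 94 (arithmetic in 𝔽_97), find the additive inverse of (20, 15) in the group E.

(20, 82)

-(20, 15) = (20, -15 mod 97) = (20, 82).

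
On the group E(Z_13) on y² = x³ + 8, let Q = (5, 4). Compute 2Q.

(7, 0)

tangent at (5, 4): λ = (3·5² + 0)/(2·4) ≡ 10/8. 8⁻¹ ≡ 5 (mod 13), so λ ≡ 10·5 ≡ 11.
  x = λ² - 5 - 5 = 121 - 10 ≡ 7; y = λ·(5 - 7) - 4 ≡ 0. → (7, 0)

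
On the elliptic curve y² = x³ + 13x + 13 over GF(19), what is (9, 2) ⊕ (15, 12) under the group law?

(2, 16)

(9, 2) + (15, 12). λ = (12 - 2)/(15 - 9) ≡ 10/6 mod 19. 6⁻¹ ≡ 16 (mod 19) since 6·16 = 96 ≡ 1, so λ ≡ 8.
  x = λ² - 9 - 15 = 64 - 24 ≡ 2; y = λ·(9 - 2) - 2 ≡ 16. → (2, 16)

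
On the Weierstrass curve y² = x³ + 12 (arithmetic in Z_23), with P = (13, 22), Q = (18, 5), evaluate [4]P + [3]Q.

(18, 18)

First 4P:
Repeated addition: build up to 4P.
2P: tangent at (13, 22): λ = (3·13² + 0)/(2·22) ≡ 1/21. 21⁻¹ ≡ 11 (mod 23), so λ ≡ 1·11 ≡ 11.
  x = λ² - 13 - 13 = 121 - 26 ≡ 3; y = λ·(13 - 3) - 22 ≡ 19. → (3, 19)
3P: (3, 19) + (13, 22). λ = (22 - 19)/(13 - 3) ≡ 3/10 mod 23. 10⁻¹ ≡ 7 (mod 23), so λ ≡ 21.
  x = λ² - 3 - 13 = 441 - 16 ≡ 11; y = λ·(3 - 11) - 19 ≡ 20. → (11, 20)
4P: (11, 20) + (13, 22). λ = (22 - 20)/(13 - 11) ≡ 2/2 mod 23. 2⁻¹ ≡ 12 (mod 23), so λ ≡ 1.
  x = λ² - 11 - 13 = 1 - 24 ≡ 0; y = λ·(11 - 0) - 20 ≡ 14. → (0, 14)
4P = (0, 14).
Next 3Q:
Repeated addition: build up to 3Q.
2Q: tangent at (18, 5): λ = (3·18² + 0)/(2·5) ≡ 6/10. 10⁻¹ ≡ 7 (mod 23), so λ ≡ 6·7 ≡ 19.
  x = λ² - 18 - 18 = 361 - 36 ≡ 3; y = λ·(18 - 3) - 5 ≡ 4. → (3, 4)
3Q: (3, 4) + (18, 5). λ = (5 - 4)/(18 - 3) ≡ 1/15 mod 23. 15⁻¹ ≡ 20 (mod 23), so λ ≡ 20.
  x = λ² - 3 - 18 = 400 - 21 ≡ 11; y = λ·(3 - 11) - 4 ≡ 20. → (11, 20)
3Q = (11, 20).
Finally 4P + 3Q:
(0, 14) + (11, 20). λ = (20 - 14)/(11 - 0) ≡ 6/11 mod 23. 11⁻¹ ≡ 21 (mod 23) since 11·21 = 231 ≡ 1, so λ ≡ 11.
  x = λ² - 0 - 11 = 121 - 11 ≡ 18; y = λ·(0 - 18) - 14 ≡ 18. → (18, 18)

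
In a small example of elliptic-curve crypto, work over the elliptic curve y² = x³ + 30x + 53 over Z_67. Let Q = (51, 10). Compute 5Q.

(6, 39)

Double-and-add on 5 = (101)₂. Start with Q = (51, 10) for the leading 1-bit.
double: tangent at (51, 10): λ = (3·51² + 30)/(2·10) ≡ 61/20. 20⁻¹ ≡ 57 (mod 67), so λ ≡ 61·57 ≡ 60.
  x = λ² - 51 - 51 = 3600 - 102 ≡ 14; y = λ·(51 - 14) - 10 ≡ 66. → (14, 66)
double: tangent at (14, 66): λ = (3·14² + 30)/(2·66) ≡ 15/65. 65⁻¹ ≡ 33 (mod 67), so λ ≡ 15·33 ≡ 26.
  x = λ² - 14 - 14 = 676 - 28 ≡ 45; y = λ·(14 - 45) - 66 ≡ 66. → (45, 66)
add Q: (45, 66) + (51, 10). λ = (10 - 66)/(51 - 45) ≡ 11/6 mod 67. 6⁻¹ ≡ 56 (mod 67), so λ ≡ 13.
  x = λ² - 45 - 51 = 169 - 96 ≡ 6; y = λ·(45 - 6) - 66 ≡ 39. → (6, 39)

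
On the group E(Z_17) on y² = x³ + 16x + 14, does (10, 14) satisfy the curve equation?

y² = 14² ≡ 9; x³ + 16x + 14 = 1174 ≡ 1 (mod 17). 9 ≠ 1.

no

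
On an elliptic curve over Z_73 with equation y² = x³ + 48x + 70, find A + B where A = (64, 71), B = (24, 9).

(64, 71) + (24, 9). λ = (9 - 71)/(24 - 64) ≡ 11/33 mod 73. 33⁻¹ ≡ 31 (mod 73) since 33·31 = 1023 ≡ 1, so λ ≡ 49.
  x = λ² - 64 - 24 = 2401 - 88 ≡ 50; y = λ·(64 - 50) - 71 ≡ 31. → (50, 31)

(50, 31)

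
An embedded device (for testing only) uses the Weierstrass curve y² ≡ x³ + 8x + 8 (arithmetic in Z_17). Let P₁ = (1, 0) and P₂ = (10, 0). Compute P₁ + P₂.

(6, 0)

(1, 0) + (10, 0). λ = (0 - 0)/(10 - 1) ≡ 0/9 mod 17. 9⁻¹ ≡ 2 (mod 17) since 9·2 = 18 ≡ 1, so λ ≡ 0.
  x = λ² - 1 - 10 = 0 - 11 ≡ 6; y = λ·(1 - 6) - 0 ≡ 0. → (6, 0)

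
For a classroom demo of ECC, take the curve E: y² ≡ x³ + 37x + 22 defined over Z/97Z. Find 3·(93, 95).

Write Q = (93, 95).
Repeated addition: build up to 3Q.
2Q: tangent at (93, 95): λ = (3·93² + 37)/(2·95) ≡ 85/93. 93⁻¹ ≡ 24 (mod 97), so λ ≡ 85·24 ≡ 3.
  x = λ² - 93 - 93 = 9 - 186 ≡ 17; y = λ·(93 - 17) - 95 ≡ 36. → (17, 36)
3Q: (17, 36) + (93, 95). λ = (95 - 36)/(93 - 17) ≡ 59/76 mod 97. 76⁻¹ ≡ 60 (mod 97) since 76·60 = 4560 ≡ 1, so λ ≡ 48.
  x = λ² - 17 - 93 = 2304 - 110 ≡ 60; y = λ·(17 - 60) - 36 ≡ 34. → (60, 34)

(60, 34)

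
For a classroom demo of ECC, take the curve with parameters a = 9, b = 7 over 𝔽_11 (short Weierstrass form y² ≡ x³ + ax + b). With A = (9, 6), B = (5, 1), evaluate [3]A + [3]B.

First 3A:
Repeated addition: build up to 3A.
2A: tangent at (9, 6): λ = (3·9² + 9)/(2·6) ≡ 10/1. 1⁻¹ ≡ 1 (mod 11) since 1·1 = 1 ≡ 1, so λ ≡ 10·1 ≡ 10.
  x = λ² - 9 - 9 = 100 - 18 ≡ 5; y = λ·(9 - 5) - 6 ≡ 1. → (5, 1)
3A: (5, 1) + (9, 6). λ = (6 - 1)/(9 - 5) ≡ 5/4 mod 11. 4⁻¹ ≡ 3 (mod 11) since 4·3 = 12 ≡ 1, so λ ≡ 4.
  x = λ² - 5 - 9 = 16 - 14 ≡ 2; y = λ·(5 - 2) - 1 ≡ 0. → (2, 0)
3A = (2, 0).
Next 3B:
Repeated addition: build up to 3B.
2B: tangent at (5, 1): λ = (3·5² + 9)/(2·1) ≡ 7/2. 2⁻¹ ≡ 6 (mod 11) since 2·6 = 12 ≡ 1, so λ ≡ 7·6 ≡ 9.
  x = λ² - 5 - 5 = 81 - 10 ≡ 5; y = λ·(5 - 5) - 1 ≡ 10. → (5, 10)
3B: (5, 10) + (5, 1): same x and y₁ ≡ -y₂, so the sum is the point at infinity.
3B = the point at infinity.
Finally 3A + 3B:
(2, 0) + the point at infinity = (2, 0) (identity).

(2, 0)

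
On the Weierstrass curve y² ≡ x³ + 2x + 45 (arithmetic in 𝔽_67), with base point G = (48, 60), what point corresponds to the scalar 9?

Double-and-add on 9 = (1001)₂. Start with G = (48, 60) for the leading 1-bit.
double: tangent at (48, 60): λ = (3·48² + 2)/(2·60) ≡ 13/53. 53⁻¹ ≡ 43 (mod 67) since 53·43 = 2279 ≡ 1, so λ ≡ 13·43 ≡ 23.
  x = λ² - 48 - 48 = 529 - 96 ≡ 31; y = λ·(48 - 31) - 60 ≡ 63. → (31, 63)
double: tangent at (31, 63): λ = (3·31² + 2)/(2·63) ≡ 4/59. 59⁻¹ ≡ 25 (mod 67), so λ ≡ 4·25 ≡ 33.
  x = λ² - 31 - 31 = 1089 - 62 ≡ 22; y = λ·(31 - 22) - 63 ≡ 33. → (22, 33)
double: tangent at (22, 33): λ = (3·22² + 2)/(2·33) ≡ 47/66. 66⁻¹ ≡ 66 (mod 67), so λ ≡ 47·66 ≡ 20.
  x = λ² - 22 - 22 = 400 - 44 ≡ 21; y = λ·(22 - 21) - 33 ≡ 54. → (21, 54)
add G: (21, 54) + (48, 60). λ = (60 - 54)/(48 - 21) ≡ 6/27 mod 67. 27⁻¹ ≡ 5 (mod 67), so λ ≡ 30.
  x = λ² - 21 - 48 = 900 - 69 ≡ 27; y = λ·(21 - 27) - 54 ≡ 34. → (27, 34)

(27, 34)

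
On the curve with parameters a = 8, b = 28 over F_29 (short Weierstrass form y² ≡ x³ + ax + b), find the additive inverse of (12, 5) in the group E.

(12, 24)

-(12, 5) = (12, -5 mod 29) = (12, 24).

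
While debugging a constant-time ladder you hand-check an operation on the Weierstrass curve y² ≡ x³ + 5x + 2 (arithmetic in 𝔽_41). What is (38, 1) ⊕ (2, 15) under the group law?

(40, 18)

(38, 1) + (2, 15). λ = (15 - 1)/(2 - 38) ≡ 14/5 mod 41. 5⁻¹ ≡ 33 (mod 41), so λ ≡ 11.
  x = λ² - 38 - 2 = 121 - 40 ≡ 40; y = λ·(38 - 40) - 1 ≡ 18. → (40, 18)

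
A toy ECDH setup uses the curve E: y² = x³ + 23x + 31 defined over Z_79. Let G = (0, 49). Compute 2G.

tangent at (0, 49): λ = (3·0² + 23)/(2·49) ≡ 23/19. 19⁻¹ ≡ 25 (mod 79) since 19·25 = 475 ≡ 1, so λ ≡ 23·25 ≡ 22.
  x = λ² - 0 - 0 = 484 - 0 ≡ 10; y = λ·(0 - 10) - 49 ≡ 47. → (10, 47)

(10, 47)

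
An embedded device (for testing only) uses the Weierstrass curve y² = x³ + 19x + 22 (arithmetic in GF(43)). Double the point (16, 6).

tangent at (16, 6): λ = (3·16² + 19)/(2·6) ≡ 13/12. 12⁻¹ ≡ 18 (mod 43) since 12·18 = 216 ≡ 1, so λ ≡ 13·18 ≡ 19.
  x = λ² - 16 - 16 = 361 - 32 ≡ 28; y = λ·(16 - 28) - 6 ≡ 24. → (28, 24)

(28, 24)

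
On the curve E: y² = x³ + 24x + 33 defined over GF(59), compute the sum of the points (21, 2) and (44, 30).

(15, 13)

(21, 2) + (44, 30). λ = (30 - 2)/(44 - 21) ≡ 28/23 mod 59. 23⁻¹ ≡ 18 (mod 59), so λ ≡ 32.
  x = λ² - 21 - 44 = 1024 - 65 ≡ 15; y = λ·(21 - 15) - 2 ≡ 13. → (15, 13)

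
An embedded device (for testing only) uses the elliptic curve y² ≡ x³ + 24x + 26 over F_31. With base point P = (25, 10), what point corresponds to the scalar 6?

(9, 17)

Double-and-add on 6 = (110)₂. Start with P = (25, 10) for the leading 1-bit.
double: tangent at (25, 10): λ = (3·25² + 24)/(2·10) ≡ 8/20. 20⁻¹ ≡ 14 (mod 31), so λ ≡ 8·14 ≡ 19.
  x = λ² - 25 - 25 = 361 - 50 ≡ 1; y = λ·(25 - 1) - 10 ≡ 12. → (1, 12)
add P: (1, 12) + (25, 10). λ = (10 - 12)/(25 - 1) ≡ 29/24 mod 31. 24⁻¹ ≡ 22 (mod 31) since 24·22 = 528 ≡ 1, so λ ≡ 18.
  x = λ² - 1 - 25 = 324 - 26 ≡ 19; y = λ·(1 - 19) - 12 ≡ 5. → (19, 5)
double: tangent at (19, 5): λ = (3·19² + 24)/(2·5) ≡ 22/10. 10⁻¹ ≡ 28 (mod 31) since 10·28 = 280 ≡ 1, so λ ≡ 22·28 ≡ 27.
  x = λ² - 19 - 19 = 729 - 38 ≡ 9; y = λ·(19 - 9) - 5 ≡ 17. → (9, 17)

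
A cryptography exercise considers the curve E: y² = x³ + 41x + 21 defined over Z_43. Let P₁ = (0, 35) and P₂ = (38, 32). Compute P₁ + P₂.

(26, 1)

(0, 35) + (38, 32). λ = (32 - 35)/(38 - 0) ≡ 40/38 mod 43. 38⁻¹ ≡ 17 (mod 43) since 38·17 = 646 ≡ 1, so λ ≡ 35.
  x = λ² - 0 - 38 = 1225 - 38 ≡ 26; y = λ·(0 - 26) - 35 ≡ 1. → (26, 1)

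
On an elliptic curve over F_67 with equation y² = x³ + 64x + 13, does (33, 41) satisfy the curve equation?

y² = 41² ≡ 6; x³ + 64x + 13 = 38062 ≡ 6 (mod 67). 6 = 6.

yes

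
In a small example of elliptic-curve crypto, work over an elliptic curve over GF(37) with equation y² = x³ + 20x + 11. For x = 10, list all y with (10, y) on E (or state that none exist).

x³ + 20x + 11 = 1211 ≡ 27 (mod 37).
Square roots of 27 mod 37: 8 and 29 (since 8² = 64 ≡ 27).

8, 29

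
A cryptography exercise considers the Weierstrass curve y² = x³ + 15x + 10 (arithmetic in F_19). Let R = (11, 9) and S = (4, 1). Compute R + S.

(15, 0)

(11, 9) + (4, 1). λ = (1 - 9)/(4 - 11) ≡ 11/12 mod 19. 12⁻¹ ≡ 8 (mod 19), so λ ≡ 12.
  x = λ² - 11 - 4 = 144 - 15 ≡ 15; y = λ·(11 - 15) - 9 ≡ 0. → (15, 0)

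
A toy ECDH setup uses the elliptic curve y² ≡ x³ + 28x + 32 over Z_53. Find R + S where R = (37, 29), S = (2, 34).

(27, 15)

(37, 29) + (2, 34). λ = (34 - 29)/(2 - 37) ≡ 5/18 mod 53. 18⁻¹ ≡ 3 (mod 53) since 18·3 = 54 ≡ 1, so λ ≡ 15.
  x = λ² - 37 - 2 = 225 - 39 ≡ 27; y = λ·(37 - 27) - 29 ≡ 15. → (27, 15)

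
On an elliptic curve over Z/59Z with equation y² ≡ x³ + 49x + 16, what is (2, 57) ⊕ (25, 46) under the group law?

(1, 40)

(2, 57) + (25, 46). λ = (46 - 57)/(25 - 2) ≡ 48/23 mod 59. 23⁻¹ ≡ 18 (mod 59) since 23·18 = 414 ≡ 1, so λ ≡ 38.
  x = λ² - 2 - 25 = 1444 - 27 ≡ 1; y = λ·(2 - 1) - 57 ≡ 40. → (1, 40)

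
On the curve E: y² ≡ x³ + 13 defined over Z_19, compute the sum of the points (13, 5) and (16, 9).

(15, 5)

(13, 5) + (16, 9). λ = (9 - 5)/(16 - 13) ≡ 4/3 mod 19. 3⁻¹ ≡ 13 (mod 19), so λ ≡ 14.
  x = λ² - 13 - 16 = 196 - 29 ≡ 15; y = λ·(13 - 15) - 5 ≡ 5. → (15, 5)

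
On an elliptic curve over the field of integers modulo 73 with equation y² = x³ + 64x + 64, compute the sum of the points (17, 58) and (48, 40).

(35, 49)

(17, 58) + (48, 40). λ = (40 - 58)/(48 - 17) ≡ 55/31 mod 73. 31⁻¹ ≡ 33 (mod 73), so λ ≡ 63.
  x = λ² - 17 - 48 = 3969 - 65 ≡ 35; y = λ·(17 - 35) - 58 ≡ 49. → (35, 49)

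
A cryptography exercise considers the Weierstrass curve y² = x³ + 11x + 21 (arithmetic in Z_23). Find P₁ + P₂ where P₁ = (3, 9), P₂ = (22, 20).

(7, 2)

(3, 9) + (22, 20). λ = (20 - 9)/(22 - 3) ≡ 11/19 mod 23. 19⁻¹ ≡ 17 (mod 23), so λ ≡ 3.
  x = λ² - 3 - 22 = 9 - 25 ≡ 7; y = λ·(3 - 7) - 9 ≡ 2. → (7, 2)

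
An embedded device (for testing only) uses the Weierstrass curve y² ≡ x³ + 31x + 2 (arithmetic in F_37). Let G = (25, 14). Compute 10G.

Double-and-add on 10 = (1010)₂. Start with G = (25, 14) for the leading 1-bit.
double: tangent at (25, 14): λ = (3·25² + 31)/(2·14) ≡ 19/28. 28⁻¹ ≡ 4 (mod 37), so λ ≡ 19·4 ≡ 2.
  x = λ² - 25 - 25 = 4 - 50 ≡ 28; y = λ·(25 - 28) - 14 ≡ 17. → (28, 17)
double: tangent at (28, 17): λ = (3·28² + 31)/(2·17) ≡ 15/34. 34⁻¹ ≡ 12 (mod 37), so λ ≡ 15·12 ≡ 32.
  x = λ² - 28 - 28 = 1024 - 56 ≡ 6; y = λ·(28 - 6) - 17 ≡ 21. → (6, 21)
add G: (6, 21) + (25, 14). λ = (14 - 21)/(25 - 6) ≡ 30/19 mod 37. 19⁻¹ ≡ 2 (mod 37), so λ ≡ 23.
  x = λ² - 6 - 25 = 529 - 31 ≡ 17; y = λ·(6 - 17) - 21 ≡ 22. → (17, 22)
double: tangent at (17, 22): λ = (3·17² + 31)/(2·22) ≡ 10/7. 7⁻¹ ≡ 16 (mod 37), so λ ≡ 10·16 ≡ 12.
  x = λ² - 17 - 17 = 144 - 34 ≡ 36; y = λ·(17 - 36) - 22 ≡ 9. → (36, 9)

(36, 9)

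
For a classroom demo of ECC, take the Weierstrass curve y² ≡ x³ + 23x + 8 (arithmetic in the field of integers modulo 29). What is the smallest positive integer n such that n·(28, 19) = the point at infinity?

2P: tangent at (28, 19): λ = (3·28² + 23)/(2·19) ≡ 26/9. 9⁻¹ ≡ 13 (mod 29), so λ ≡ 26·13 ≡ 19.
  x = λ² - 28 - 28 = 361 - 56 ≡ 15; y = λ·(28 - 15) - 19 ≡ 25. → (15, 25)
3P: (15, 25) + (28, 19). λ = (19 - 25)/(28 - 15) ≡ 23/13 mod 29. 13⁻¹ ≡ 9 (mod 29), so λ ≡ 4.
  x = λ² - 15 - 28 = 16 - 43 ≡ 2; y = λ·(15 - 2) - 25 ≡ 27. → (2, 27)
4P: (2, 27) + (28, 19). λ = (19 - 27)/(28 - 2) ≡ 21/26 mod 29. 26⁻¹ ≡ 19 (mod 29), so λ ≡ 22.
  x = λ² - 2 - 28 = 484 - 30 ≡ 19; y = λ·(2 - 19) - 27 ≡ 5. → (19, 5)
5P: (19, 5) + (28, 19). λ = (19 - 5)/(28 - 19) ≡ 14/9 mod 29. 9⁻¹ ≡ 13 (mod 29) since 9·13 = 117 ≡ 1, so λ ≡ 8.
  x = λ² - 19 - 28 = 64 - 47 ≡ 17; y = λ·(19 - 17) - 5 ≡ 11. → (17, 11)
6P: (17, 11) + (28, 19). λ = (19 - 11)/(28 - 17) ≡ 8/11 mod 29. 11⁻¹ ≡ 8 (mod 29) since 11·8 = 88 ≡ 1, so λ ≡ 6.
  x = λ² - 17 - 28 = 36 - 45 ≡ 20; y = λ·(17 - 20) - 11 ≡ 0. → (20, 0)
7P: (20, 0) + (28, 19). λ = (19 - 0)/(28 - 20) ≡ 19/8 mod 29. 8⁻¹ ≡ 11 (mod 29), so λ ≡ 6.
  x = λ² - 20 - 28 = 36 - 48 ≡ 17; y = λ·(20 - 17) - 0 ≡ 18. → (17, 18)
8P: (17, 18) + (28, 19). λ = (19 - 18)/(28 - 17) ≡ 1/11 mod 29. 11⁻¹ ≡ 8 (mod 29), so λ ≡ 8.
  x = λ² - 17 - 28 = 64 - 45 ≡ 19; y = λ·(17 - 19) - 18 ≡ 24. → (19, 24)
9P: (19, 24) + (28, 19). λ = (19 - 24)/(28 - 19) ≡ 24/9 mod 29. 9⁻¹ ≡ 13 (mod 29) since 9·13 = 117 ≡ 1, so λ ≡ 22.
  x = λ² - 19 - 28 = 484 - 47 ≡ 2; y = λ·(19 - 2) - 24 ≡ 2. → (2, 2)
10P: (2, 2) + (28, 19). λ = (19 - 2)/(28 - 2) ≡ 17/26 mod 29. 26⁻¹ ≡ 19 (mod 29) since 26·19 = 494 ≡ 1, so λ ≡ 4.
  x = λ² - 2 - 28 = 16 - 30 ≡ 15; y = λ·(2 - 15) - 2 ≡ 4. → (15, 4)
11P: (15, 4) + (28, 19). λ = (19 - 4)/(28 - 15) ≡ 15/13 mod 29. 13⁻¹ ≡ 9 (mod 29), so λ ≡ 19.
  x = λ² - 15 - 28 = 361 - 43 ≡ 28; y = λ·(15 - 28) - 4 ≡ 10. → (28, 10)
12P: (28, 10) + (28, 19): same x and y₁ ≡ -y₂, so the sum is the point at infinity.
12P = the point at infinity, so the order is 12.

12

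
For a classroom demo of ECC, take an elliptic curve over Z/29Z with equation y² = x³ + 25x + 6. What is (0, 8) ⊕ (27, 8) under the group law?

(2, 21)

(0, 8) + (27, 8). λ = (8 - 8)/(27 - 0) ≡ 0/27 mod 29. 27⁻¹ ≡ 14 (mod 29), so λ ≡ 0.
  x = λ² - 0 - 27 = 0 - 27 ≡ 2; y = λ·(0 - 2) - 8 ≡ 21. → (2, 21)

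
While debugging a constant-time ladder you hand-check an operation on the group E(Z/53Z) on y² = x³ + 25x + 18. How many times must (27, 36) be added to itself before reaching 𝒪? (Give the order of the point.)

9

2P: tangent at (27, 36): λ = (3·27² + 25)/(2·36) ≡ 39/19. 19⁻¹ ≡ 14 (mod 53) since 19·14 = 266 ≡ 1, so λ ≡ 39·14 ≡ 16.
  x = λ² - 27 - 27 = 256 - 54 ≡ 43; y = λ·(27 - 43) - 36 ≡ 26. → (43, 26)
3P: (43, 26) + (27, 36). λ = (36 - 26)/(27 - 43) ≡ 10/37 mod 53. 37⁻¹ ≡ 43 (mod 53) since 37·43 = 1591 ≡ 1, so λ ≡ 6.
  x = λ² - 43 - 27 = 36 - 70 ≡ 19; y = λ·(43 - 19) - 26 ≡ 12. → (19, 12)
4P: (19, 12) + (27, 36). λ = (36 - 12)/(27 - 19) ≡ 24/8 mod 53. 8⁻¹ ≡ 20 (mod 53) since 8·20 = 160 ≡ 1, so λ ≡ 3.
  x = λ² - 19 - 27 = 9 - 46 ≡ 16; y = λ·(19 - 16) - 12 ≡ 50. → (16, 50)
5P: (16, 50) + (27, 36). λ = (36 - 50)/(27 - 16) ≡ 39/11 mod 53. 11⁻¹ ≡ 29 (mod 53), so λ ≡ 18.
  x = λ² - 16 - 27 = 324 - 43 ≡ 16; y = λ·(16 - 16) - 50 ≡ 3. → (16, 3)
6P: (16, 3) + (27, 36). λ = (36 - 3)/(27 - 16) ≡ 33/11 mod 53. 11⁻¹ ≡ 29 (mod 53), so λ ≡ 3.
  x = λ² - 16 - 27 = 9 - 43 ≡ 19; y = λ·(16 - 19) - 3 ≡ 41. → (19, 41)
7P: (19, 41) + (27, 36). λ = (36 - 41)/(27 - 19) ≡ 48/8 mod 53. 8⁻¹ ≡ 20 (mod 53), so λ ≡ 6.
  x = λ² - 19 - 27 = 36 - 46 ≡ 43; y = λ·(19 - 43) - 41 ≡ 27. → (43, 27)
8P: (43, 27) + (27, 36). λ = (36 - 27)/(27 - 43) ≡ 9/37 mod 53. 37⁻¹ ≡ 43 (mod 53), so λ ≡ 16.
  x = λ² - 43 - 27 = 256 - 70 ≡ 27; y = λ·(43 - 27) - 27 ≡ 17. → (27, 17)
9P: (27, 17) + (27, 36): same x and y₁ ≡ -y₂, so the sum is 𝒪.
9P = 𝒪, so the order is 9.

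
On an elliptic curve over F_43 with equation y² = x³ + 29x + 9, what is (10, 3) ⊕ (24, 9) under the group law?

(10, 3) + (24, 9). λ = (9 - 3)/(24 - 10) ≡ 6/14 mod 43. 14⁻¹ ≡ 40 (mod 43), so λ ≡ 25.
  x = λ² - 10 - 24 = 625 - 34 ≡ 32; y = λ·(10 - 32) - 3 ≡ 6. → (32, 6)

(32, 6)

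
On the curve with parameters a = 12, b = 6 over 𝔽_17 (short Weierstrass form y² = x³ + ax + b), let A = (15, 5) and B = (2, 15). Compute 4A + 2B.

First 4A:
Double-and-add on 4 = (100)₂. Start with A = (15, 5) for the leading 1-bit.
double: tangent at (15, 5): λ = (3·15² + 12)/(2·5) ≡ 7/10. 10⁻¹ ≡ 12 (mod 17), so λ ≡ 7·12 ≡ 16.
  x = λ² - 15 - 15 = 256 - 30 ≡ 5; y = λ·(15 - 5) - 5 ≡ 2. → (5, 2)
double: tangent at (5, 2): λ = (3·5² + 12)/(2·2) ≡ 2/4. 4⁻¹ ≡ 13 (mod 17), so λ ≡ 2·13 ≡ 9.
  x = λ² - 5 - 5 = 81 - 10 ≡ 3; y = λ·(5 - 3) - 2 ≡ 16. → (3, 16)
4A = (3, 16).
Next 2B:
Repeated addition: build up to 2B.
2B: tangent at (2, 15): λ = (3·2² + 12)/(2·15) ≡ 7/13. 13⁻¹ ≡ 4 (mod 17), so λ ≡ 7·4 ≡ 11.
  x = λ² - 2 - 2 = 121 - 4 ≡ 15; y = λ·(2 - 15) - 15 ≡ 12. → (15, 12)
2B = (15, 12).
Finally 4A + 2B:
(3, 16) + (15, 12). λ = (12 - 16)/(15 - 3) ≡ 13/12 mod 17. 12⁻¹ ≡ 10 (mod 17) since 12·10 = 120 ≡ 1, so λ ≡ 11.
  x = λ² - 3 - 15 = 121 - 18 ≡ 1; y = λ·(3 - 1) - 16 ≡ 6. → (1, 6)

(1, 6)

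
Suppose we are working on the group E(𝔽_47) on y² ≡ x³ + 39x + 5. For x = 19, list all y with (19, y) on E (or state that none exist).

x³ + 39x + 5 = 7605 ≡ 38 (mod 47).
38 is a non-residue mod 47; no y exists.

none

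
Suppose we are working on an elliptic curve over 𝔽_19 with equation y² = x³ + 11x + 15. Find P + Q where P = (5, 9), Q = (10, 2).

(9, 8)

(5, 9) + (10, 2). λ = (2 - 9)/(10 - 5) ≡ 12/5 mod 19. 5⁻¹ ≡ 4 (mod 19), so λ ≡ 10.
  x = λ² - 5 - 10 = 100 - 15 ≡ 9; y = λ·(5 - 9) - 9 ≡ 8. → (9, 8)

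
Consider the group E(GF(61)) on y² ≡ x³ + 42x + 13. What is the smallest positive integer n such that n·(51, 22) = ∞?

2P: tangent at (51, 22): λ = (3·51² + 42)/(2·22) ≡ 37/44. 44⁻¹ ≡ 43 (mod 61) since 44·43 = 1892 ≡ 1, so λ ≡ 37·43 ≡ 5.
  x = λ² - 51 - 51 = 25 - 102 ≡ 45; y = λ·(51 - 45) - 22 ≡ 8. → (45, 8)
3P: (45, 8) + (51, 22). λ = (22 - 8)/(51 - 45) ≡ 14/6 mod 61. 6⁻¹ ≡ 51 (mod 61), so λ ≡ 43.
  x = λ² - 45 - 51 = 1849 - 96 ≡ 45; y = λ·(45 - 45) - 8 ≡ 53. → (45, 53)
4P: (45, 53) + (51, 22). λ = (22 - 53)/(51 - 45) ≡ 30/6 mod 61. 6⁻¹ ≡ 51 (mod 61), so λ ≡ 5.
  x = λ² - 45 - 51 = 25 - 96 ≡ 51; y = λ·(45 - 51) - 53 ≡ 39. → (51, 39)
5P: (51, 39) + (51, 22): same x and y₁ ≡ -y₂, so the sum is ∞.
5P = ∞, so the order is 5.

5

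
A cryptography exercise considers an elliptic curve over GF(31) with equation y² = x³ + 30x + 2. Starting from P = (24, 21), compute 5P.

Double-and-add on 5 = (101)₂. Start with P = (24, 21) for the leading 1-bit.
double: tangent at (24, 21): λ = (3·24² + 30)/(2·21) ≡ 22/11. 11⁻¹ ≡ 17 (mod 31), so λ ≡ 22·17 ≡ 2.
  x = λ² - 24 - 24 = 4 - 48 ≡ 18; y = λ·(24 - 18) - 21 ≡ 22. → (18, 22)
double: tangent at (18, 22): λ = (3·18² + 30)/(2·22) ≡ 10/13. 13⁻¹ ≡ 12 (mod 31), so λ ≡ 10·12 ≡ 27.
  x = λ² - 18 - 18 = 729 - 36 ≡ 11; y = λ·(18 - 11) - 22 ≡ 12. → (11, 12)
add P: (11, 12) + (24, 21). λ = (21 - 12)/(24 - 11) ≡ 9/13 mod 31. 13⁻¹ ≡ 12 (mod 31), so λ ≡ 15.
  x = λ² - 11 - 24 = 225 - 35 ≡ 4; y = λ·(11 - 4) - 12 ≡ 0. → (4, 0)

(4, 0)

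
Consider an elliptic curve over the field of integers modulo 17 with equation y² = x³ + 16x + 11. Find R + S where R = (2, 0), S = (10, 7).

(14, 15)

(2, 0) + (10, 7). λ = (7 - 0)/(10 - 2) ≡ 7/8 mod 17. 8⁻¹ ≡ 15 (mod 17), so λ ≡ 3.
  x = λ² - 2 - 10 = 9 - 12 ≡ 14; y = λ·(2 - 14) - 0 ≡ 15. → (14, 15)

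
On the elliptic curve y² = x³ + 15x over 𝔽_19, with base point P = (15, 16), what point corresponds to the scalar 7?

(14, 16)

Double-and-add on 7 = (111)₂. Start with P = (15, 16) for the leading 1-bit.
double: tangent at (15, 16): λ = (3·15² + 15)/(2·16) ≡ 6/13. 13⁻¹ ≡ 3 (mod 19), so λ ≡ 6·3 ≡ 18.
  x = λ² - 15 - 15 = 324 - 30 ≡ 9; y = λ·(15 - 9) - 16 ≡ 16. → (9, 16)
add P: (9, 16) + (15, 16). λ = (16 - 16)/(15 - 9) ≡ 0/6 mod 19. 6⁻¹ ≡ 16 (mod 19) since 6·16 = 96 ≡ 1, so λ ≡ 0.
  x = λ² - 9 - 15 = 0 - 24 ≡ 14; y = λ·(9 - 14) - 16 ≡ 3. → (14, 3)
double: tangent at (14, 3): λ = (3·14² + 15)/(2·3) ≡ 14/6. 6⁻¹ ≡ 16 (mod 19), so λ ≡ 14·16 ≡ 15.
  x = λ² - 14 - 14 = 225 - 28 ≡ 7; y = λ·(14 - 7) - 3 ≡ 7. → (7, 7)
add P: (7, 7) + (15, 16). λ = (16 - 7)/(15 - 7) ≡ 9/8 mod 19. 8⁻¹ ≡ 12 (mod 19), so λ ≡ 13.
  x = λ² - 7 - 15 = 169 - 22 ≡ 14; y = λ·(7 - 14) - 7 ≡ 16. → (14, 16)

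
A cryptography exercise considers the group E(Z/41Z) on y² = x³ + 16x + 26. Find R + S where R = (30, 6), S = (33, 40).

(30, 6) + (33, 40). λ = (40 - 6)/(33 - 30) ≡ 34/3 mod 41. 3⁻¹ ≡ 14 (mod 41), so λ ≡ 25.
  x = λ² - 30 - 33 = 625 - 63 ≡ 29; y = λ·(30 - 29) - 6 ≡ 19. → (29, 19)

(29, 19)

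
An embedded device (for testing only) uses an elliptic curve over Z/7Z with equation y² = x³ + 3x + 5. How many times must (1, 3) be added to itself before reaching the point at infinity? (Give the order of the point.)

7

2P: tangent at (1, 3): λ = (3·1² + 3)/(2·3) ≡ 6/6. 6⁻¹ ≡ 6 (mod 7), so λ ≡ 6·6 ≡ 1.
  x = λ² - 1 - 1 = 1 - 2 ≡ 6; y = λ·(1 - 6) - 3 ≡ 6. → (6, 6)
3P: (6, 6) + (1, 3). λ = (3 - 6)/(1 - 6) ≡ 4/2 mod 7. 2⁻¹ ≡ 4 (mod 7), so λ ≡ 2.
  x = λ² - 6 - 1 = 4 - 7 ≡ 4; y = λ·(6 - 4) - 6 ≡ 5. → (4, 5)
4P: (4, 5) + (1, 3). λ = (3 - 5)/(1 - 4) ≡ 5/4 mod 7. 4⁻¹ ≡ 2 (mod 7), so λ ≡ 3.
  x = λ² - 4 - 1 = 9 - 5 ≡ 4; y = λ·(4 - 4) - 5 ≡ 2. → (4, 2)
5P: (4, 2) + (1, 3). λ = (3 - 2)/(1 - 4) ≡ 1/4 mod 7. 4⁻¹ ≡ 2 (mod 7) since 4·2 = 8 ≡ 1, so λ ≡ 2.
  x = λ² - 4 - 1 = 4 - 5 ≡ 6; y = λ·(4 - 6) - 2 ≡ 1. → (6, 1)
6P: (6, 1) + (1, 3). λ = (3 - 1)/(1 - 6) ≡ 2/2 mod 7. 2⁻¹ ≡ 4 (mod 7), so λ ≡ 1.
  x = λ² - 6 - 1 = 1 - 7 ≡ 1; y = λ·(6 - 1) - 1 ≡ 4. → (1, 4)
7P: (1, 4) + (1, 3): same x and y₁ ≡ -y₂, so the sum is the point at infinity.
7P = the point at infinity, so the order is 7.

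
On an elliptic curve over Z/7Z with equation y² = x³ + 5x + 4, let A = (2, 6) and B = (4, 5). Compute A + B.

(2, 6) + (4, 5). λ = (5 - 6)/(4 - 2) ≡ 6/2 mod 7. 2⁻¹ ≡ 4 (mod 7), so λ ≡ 3.
  x = λ² - 2 - 4 = 9 - 6 ≡ 3; y = λ·(2 - 3) - 6 ≡ 5. → (3, 5)

(3, 5)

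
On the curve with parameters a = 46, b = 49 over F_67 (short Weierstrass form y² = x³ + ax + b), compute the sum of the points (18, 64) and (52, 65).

(1, 37)

(18, 64) + (52, 65). λ = (65 - 64)/(52 - 18) ≡ 1/34 mod 67. 34⁻¹ ≡ 2 (mod 67), so λ ≡ 2.
  x = λ² - 18 - 52 = 4 - 70 ≡ 1; y = λ·(18 - 1) - 64 ≡ 37. → (1, 37)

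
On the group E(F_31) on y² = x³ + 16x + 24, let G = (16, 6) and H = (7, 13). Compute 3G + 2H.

First 3G:
Repeated addition: build up to 3G.
2G: tangent at (16, 6): λ = (3·16² + 16)/(2·6) ≡ 9/12. 12⁻¹ ≡ 13 (mod 31), so λ ≡ 9·13 ≡ 24.
  x = λ² - 16 - 16 = 576 - 32 ≡ 17; y = λ·(16 - 17) - 6 ≡ 1. → (17, 1)
3G: (17, 1) + (16, 6). λ = (6 - 1)/(16 - 17) ≡ 5/30 mod 31. 30⁻¹ ≡ 30 (mod 31), so λ ≡ 26.
  x = λ² - 17 - 16 = 676 - 33 ≡ 23; y = λ·(17 - 23) - 1 ≡ 29. → (23, 29)
3G = (23, 29).
Next 2H:
Repeated addition: build up to 2H.
2H: tangent at (7, 13): λ = (3·7² + 16)/(2·13) ≡ 8/26. 26⁻¹ ≡ 6 (mod 31), so λ ≡ 8·6 ≡ 17.
  x = λ² - 7 - 7 = 289 - 14 ≡ 27; y = λ·(7 - 27) - 13 ≡ 19. → (27, 19)
2H = (27, 19).
Finally 3G + 2H:
(23, 29) + (27, 19). λ = (19 - 29)/(27 - 23) ≡ 21/4 mod 31. 4⁻¹ ≡ 8 (mod 31), so λ ≡ 13.
  x = λ² - 23 - 27 = 169 - 50 ≡ 26; y = λ·(23 - 26) - 29 ≡ 25. → (26, 25)

(26, 25)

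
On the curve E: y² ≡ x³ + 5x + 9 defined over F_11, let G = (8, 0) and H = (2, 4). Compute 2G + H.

First 2G:
Repeated addition: build up to 2G.
2G: (8, 0) + (8, 0): same x and y₁ ≡ -y₂, so the sum is O.
2G = O.
Finally 2G + H:
O + (2, 4) = (2, 4) (identity).

(2, 4)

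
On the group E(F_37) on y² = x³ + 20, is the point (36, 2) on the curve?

y² = 2² ≡ 4; x³ + 0x + 20 = 46676 ≡ 19 (mod 37). 4 ≠ 19.

no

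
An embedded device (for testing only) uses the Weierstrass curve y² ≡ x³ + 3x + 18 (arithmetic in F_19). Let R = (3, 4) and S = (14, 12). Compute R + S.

(3, 4) + (14, 12). λ = (12 - 4)/(14 - 3) ≡ 8/11 mod 19. 11⁻¹ ≡ 7 (mod 19), so λ ≡ 18.
  x = λ² - 3 - 14 = 324 - 17 ≡ 3; y = λ·(3 - 3) - 4 ≡ 15. → (3, 15)

(3, 15)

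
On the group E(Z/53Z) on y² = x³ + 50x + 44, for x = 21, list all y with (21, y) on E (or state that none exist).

none

x³ + 50x + 44 = 10355 ≡ 20 (mod 53).
20 is a non-residue mod 53; no y exists.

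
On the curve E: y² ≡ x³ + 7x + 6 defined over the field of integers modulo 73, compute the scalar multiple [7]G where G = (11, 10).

(4, 5)

Repeated addition: build up to 7G.
2G: tangent at (11, 10): λ = (3·11² + 7)/(2·10) ≡ 5/20. 20⁻¹ ≡ 11 (mod 73), so λ ≡ 5·11 ≡ 55.
  x = λ² - 11 - 11 = 3025 - 22 ≡ 10; y = λ·(11 - 10) - 10 ≡ 45. → (10, 45)
3G: (10, 45) + (11, 10). λ = (10 - 45)/(11 - 10) ≡ 38/1 mod 73. 1⁻¹ ≡ 1 (mod 73), so λ ≡ 38.
  x = λ² - 10 - 11 = 1444 - 21 ≡ 36; y = λ·(10 - 36) - 45 ≡ 62. → (36, 62)
4G: (36, 62) + (11, 10). λ = (10 - 62)/(11 - 36) ≡ 21/48 mod 73. 48⁻¹ ≡ 35 (mod 73) since 48·35 = 1680 ≡ 1, so λ ≡ 5.
  x = λ² - 36 - 11 = 25 - 47 ≡ 51; y = λ·(36 - 51) - 62 ≡ 9. → (51, 9)
5G: (51, 9) + (11, 10). λ = (10 - 9)/(11 - 51) ≡ 1/33 mod 73. 33⁻¹ ≡ 31 (mod 73), so λ ≡ 31.
  x = λ² - 51 - 11 = 961 - 62 ≡ 23; y = λ·(51 - 23) - 9 ≡ 56. → (23, 56)
6G: (23, 56) + (11, 10). λ = (10 - 56)/(11 - 23) ≡ 27/61 mod 73. 61⁻¹ ≡ 6 (mod 73) since 61·6 = 366 ≡ 1, so λ ≡ 16.
  x = λ² - 23 - 11 = 256 - 34 ≡ 3; y = λ·(23 - 3) - 56 ≡ 45. → (3, 45)
7G: (3, 45) + (11, 10). λ = (10 - 45)/(11 - 3) ≡ 38/8 mod 73. 8⁻¹ ≡ 64 (mod 73), so λ ≡ 23.
  x = λ² - 3 - 11 = 529 - 14 ≡ 4; y = λ·(3 - 4) - 45 ≡ 5. → (4, 5)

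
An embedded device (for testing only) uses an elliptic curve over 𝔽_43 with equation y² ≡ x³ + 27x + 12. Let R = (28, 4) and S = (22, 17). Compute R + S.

(28, 4) + (22, 17). λ = (17 - 4)/(22 - 28) ≡ 13/37 mod 43. 37⁻¹ ≡ 7 (mod 43), so λ ≡ 5.
  x = λ² - 28 - 22 = 25 - 50 ≡ 18; y = λ·(28 - 18) - 4 ≡ 3. → (18, 3)

(18, 3)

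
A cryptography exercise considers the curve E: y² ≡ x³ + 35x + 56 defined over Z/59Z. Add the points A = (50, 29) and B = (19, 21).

(50, 29) + (19, 21). λ = (21 - 29)/(19 - 50) ≡ 51/28 mod 59. 28⁻¹ ≡ 19 (mod 59) since 28·19 = 532 ≡ 1, so λ ≡ 25.
  x = λ² - 50 - 19 = 625 - 69 ≡ 25; y = λ·(50 - 25) - 29 ≡ 6. → (25, 6)

(25, 6)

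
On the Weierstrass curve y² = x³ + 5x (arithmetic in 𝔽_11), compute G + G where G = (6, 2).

(3, 3)

tangent at (6, 2): λ = (3·6² + 5)/(2·2) ≡ 3/4. 4⁻¹ ≡ 3 (mod 11) since 4·3 = 12 ≡ 1, so λ ≡ 3·3 ≡ 9.
  x = λ² - 6 - 6 = 81 - 12 ≡ 3; y = λ·(6 - 3) - 2 ≡ 3. → (3, 3)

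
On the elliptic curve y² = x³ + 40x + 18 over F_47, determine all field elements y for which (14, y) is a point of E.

x³ + 40x + 18 = 3322 ≡ 32 (mod 47).
Square roots of 32 mod 47: 19 and 28 (since 19² = 361 ≡ 32).

19, 28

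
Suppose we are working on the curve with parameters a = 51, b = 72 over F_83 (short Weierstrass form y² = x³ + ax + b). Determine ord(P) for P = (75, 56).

5

2P: tangent at (75, 56): λ = (3·75² + 51)/(2·56) ≡ 77/29. 29⁻¹ ≡ 63 (mod 83), so λ ≡ 77·63 ≡ 37.
  x = λ² - 75 - 75 = 1369 - 150 ≡ 57; y = λ·(75 - 57) - 56 ≡ 29. → (57, 29)
3P: (57, 29) + (75, 56). λ = (56 - 29)/(75 - 57) ≡ 27/18 mod 83. 18⁻¹ ≡ 60 (mod 83) since 18·60 = 1080 ≡ 1, so λ ≡ 43.
  x = λ² - 57 - 75 = 1849 - 132 ≡ 57; y = λ·(57 - 57) - 29 ≡ 54. → (57, 54)
4P: (57, 54) + (75, 56). λ = (56 - 54)/(75 - 57) ≡ 2/18 mod 83. 18⁻¹ ≡ 60 (mod 83) since 18·60 = 1080 ≡ 1, so λ ≡ 37.
  x = λ² - 57 - 75 = 1369 - 132 ≡ 75; y = λ·(57 - 75) - 54 ≡ 27. → (75, 27)
5P: (75, 27) + (75, 56): same x and y₁ ≡ -y₂, so the sum is ∞.
5P = ∞, so the order is 5.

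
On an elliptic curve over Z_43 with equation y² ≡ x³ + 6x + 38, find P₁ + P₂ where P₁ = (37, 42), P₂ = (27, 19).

(37, 42) + (27, 19). λ = (19 - 42)/(27 - 37) ≡ 20/33 mod 43. 33⁻¹ ≡ 30 (mod 43) since 33·30 = 990 ≡ 1, so λ ≡ 41.
  x = λ² - 37 - 27 = 1681 - 64 ≡ 26; y = λ·(37 - 26) - 42 ≡ 22. → (26, 22)

(26, 22)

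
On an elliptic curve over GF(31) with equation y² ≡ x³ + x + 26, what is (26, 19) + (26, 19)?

(14, 5)

tangent at (26, 19): λ = (3·26² + 1)/(2·19) ≡ 14/7. 7⁻¹ ≡ 9 (mod 31), so λ ≡ 14·9 ≡ 2.
  x = λ² - 26 - 26 = 4 - 52 ≡ 14; y = λ·(26 - 14) - 19 ≡ 5. → (14, 5)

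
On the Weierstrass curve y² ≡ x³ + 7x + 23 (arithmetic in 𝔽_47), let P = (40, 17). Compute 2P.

(15, 5)

tangent at (40, 17): λ = (3·40² + 7)/(2·17) ≡ 13/34. 34⁻¹ ≡ 18 (mod 47), so λ ≡ 13·18 ≡ 46.
  x = λ² - 40 - 40 = 2116 - 80 ≡ 15; y = λ·(40 - 15) - 17 ≡ 5. → (15, 5)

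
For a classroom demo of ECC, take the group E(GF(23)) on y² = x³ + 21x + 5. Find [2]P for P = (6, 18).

(1, 21)

tangent at (6, 18): λ = (3·6² + 21)/(2·18) ≡ 14/13. 13⁻¹ ≡ 16 (mod 23), so λ ≡ 14·16 ≡ 17.
  x = λ² - 6 - 6 = 289 - 12 ≡ 1; y = λ·(6 - 1) - 18 ≡ 21. → (1, 21)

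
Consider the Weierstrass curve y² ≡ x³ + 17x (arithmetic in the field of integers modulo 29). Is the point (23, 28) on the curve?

y² = 28² ≡ 1; x³ + 17x + 0 = 12558 ≡ 1 (mod 29). 1 = 1.

yes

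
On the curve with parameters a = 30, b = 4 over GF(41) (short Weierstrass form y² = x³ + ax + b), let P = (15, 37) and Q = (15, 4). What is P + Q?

The two points share x = 15 and their y-coordinates satisfy 37 + 4 ≡ 0 (mod 41), so they are inverses. Their sum is ∞.

O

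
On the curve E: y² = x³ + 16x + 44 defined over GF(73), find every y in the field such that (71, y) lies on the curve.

2, 71

x³ + 16x + 44 = 359091 ≡ 4 (mod 73).
Square roots of 4 mod 73: 2 and 71 (since 2² = 4 ≡ 4).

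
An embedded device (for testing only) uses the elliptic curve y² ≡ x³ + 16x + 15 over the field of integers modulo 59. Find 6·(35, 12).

(54, 39)

Write G = (35, 12).
Repeated addition: build up to 6G.
2G: tangent at (35, 12): λ = (3·35² + 16)/(2·12) ≡ 33/24. 24⁻¹ ≡ 32 (mod 59), so λ ≡ 33·32 ≡ 53.
  x = λ² - 35 - 35 = 2809 - 70 ≡ 25; y = λ·(35 - 25) - 12 ≡ 46. → (25, 46)
3G: (25, 46) + (35, 12). λ = (12 - 46)/(35 - 25) ≡ 25/10 mod 59. 10⁻¹ ≡ 6 (mod 59) since 10·6 = 60 ≡ 1, so λ ≡ 32.
  x = λ² - 25 - 35 = 1024 - 60 ≡ 20; y = λ·(25 - 20) - 46 ≡ 55. → (20, 55)
4G: (20, 55) + (35, 12). λ = (12 - 55)/(35 - 20) ≡ 16/15 mod 59. 15⁻¹ ≡ 4 (mod 59), so λ ≡ 5.
  x = λ² - 20 - 35 = 25 - 55 ≡ 29; y = λ·(20 - 29) - 55 ≡ 18. → (29, 18)
5G: (29, 18) + (35, 12). λ = (12 - 18)/(35 - 29) ≡ 53/6 mod 59. 6⁻¹ ≡ 10 (mod 59) since 6·10 = 60 ≡ 1, so λ ≡ 58.
  x = λ² - 29 - 35 = 3364 - 64 ≡ 55; y = λ·(29 - 55) - 18 ≡ 8. → (55, 8)
6G: (55, 8) + (35, 12). λ = (12 - 8)/(35 - 55) ≡ 4/39 mod 59. 39⁻¹ ≡ 56 (mod 59), so λ ≡ 47.
  x = λ² - 55 - 35 = 2209 - 90 ≡ 54; y = λ·(55 - 54) - 8 ≡ 39. → (54, 39)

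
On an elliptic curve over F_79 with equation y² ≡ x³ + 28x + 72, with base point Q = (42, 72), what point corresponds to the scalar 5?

Repeated addition: build up to 5Q.
2Q: tangent at (42, 72): λ = (3·42² + 28)/(2·72) ≡ 27/65. 65⁻¹ ≡ 62 (mod 79), so λ ≡ 27·62 ≡ 15.
  x = λ² - 42 - 42 = 225 - 84 ≡ 62; y = λ·(42 - 62) - 72 ≡ 23. → (62, 23)
3Q: (62, 23) + (42, 72). λ = (72 - 23)/(42 - 62) ≡ 49/59 mod 79. 59⁻¹ ≡ 75 (mod 79), so λ ≡ 41.
  x = λ² - 62 - 42 = 1681 - 104 ≡ 76; y = λ·(62 - 76) - 23 ≡ 35. → (76, 35)
4Q: (76, 35) + (42, 72). λ = (72 - 35)/(42 - 76) ≡ 37/45 mod 79. 45⁻¹ ≡ 72 (mod 79), so λ ≡ 57.
  x = λ² - 76 - 42 = 3249 - 118 ≡ 50; y = λ·(76 - 50) - 35 ≡ 25. → (50, 25)
5Q: (50, 25) + (42, 72). λ = (72 - 25)/(42 - 50) ≡ 47/71 mod 79. 71⁻¹ ≡ 69 (mod 79) since 71·69 = 4899 ≡ 1, so λ ≡ 4.
  x = λ² - 50 - 42 = 16 - 92 ≡ 3; y = λ·(50 - 3) - 25 ≡ 5. → (3, 5)

(3, 5)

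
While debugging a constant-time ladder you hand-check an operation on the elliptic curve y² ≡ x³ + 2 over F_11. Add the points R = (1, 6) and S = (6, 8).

(9, 4)

(1, 6) + (6, 8). λ = (8 - 6)/(6 - 1) ≡ 2/5 mod 11. 5⁻¹ ≡ 9 (mod 11), so λ ≡ 7.
  x = λ² - 1 - 6 = 49 - 7 ≡ 9; y = λ·(1 - 9) - 6 ≡ 4. → (9, 4)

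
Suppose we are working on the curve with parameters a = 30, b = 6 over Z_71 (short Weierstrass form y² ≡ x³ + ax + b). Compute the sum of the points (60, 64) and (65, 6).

(55, 20)

(60, 64) + (65, 6). λ = (6 - 64)/(65 - 60) ≡ 13/5 mod 71. 5⁻¹ ≡ 57 (mod 71), so λ ≡ 31.
  x = λ² - 60 - 65 = 961 - 125 ≡ 55; y = λ·(60 - 55) - 64 ≡ 20. → (55, 20)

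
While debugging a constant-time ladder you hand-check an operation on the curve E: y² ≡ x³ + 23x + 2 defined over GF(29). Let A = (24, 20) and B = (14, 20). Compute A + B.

(20, 9)

(24, 20) + (14, 20). λ = (20 - 20)/(14 - 24) ≡ 0/19 mod 29. 19⁻¹ ≡ 26 (mod 29), so λ ≡ 0.
  x = λ² - 24 - 14 = 0 - 38 ≡ 20; y = λ·(24 - 20) - 20 ≡ 9. → (20, 9)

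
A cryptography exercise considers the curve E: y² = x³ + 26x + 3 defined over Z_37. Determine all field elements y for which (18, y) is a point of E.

x³ + 26x + 3 = 6303 ≡ 13 (mod 37).
13 is a non-residue mod 37; no y exists.

none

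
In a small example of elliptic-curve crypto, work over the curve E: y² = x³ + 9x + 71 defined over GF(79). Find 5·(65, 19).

(14, 27)

Write G = (65, 19).
Repeated addition: build up to 5G.
2G: tangent at (65, 19): λ = (3·65² + 9)/(2·19) ≡ 44/38. 38⁻¹ ≡ 52 (mod 79), so λ ≡ 44·52 ≡ 76.
  x = λ² - 65 - 65 = 5776 - 130 ≡ 37; y = λ·(65 - 37) - 19 ≡ 55. → (37, 55)
3G: (37, 55) + (65, 19). λ = (19 - 55)/(65 - 37) ≡ 43/28 mod 79. 28⁻¹ ≡ 48 (mod 79), so λ ≡ 10.
  x = λ² - 37 - 65 = 100 - 102 ≡ 77; y = λ·(37 - 77) - 55 ≡ 19. → (77, 19)
4G: (77, 19) + (65, 19). λ = (19 - 19)/(65 - 77) ≡ 0/67 mod 79. 67⁻¹ ≡ 46 (mod 79), so λ ≡ 0.
  x = λ² - 77 - 65 = 0 - 142 ≡ 16; y = λ·(77 - 16) - 19 ≡ 60. → (16, 60)
5G: (16, 60) + (65, 19). λ = (19 - 60)/(65 - 16) ≡ 38/49 mod 79. 49⁻¹ ≡ 50 (mod 79), so λ ≡ 4.
  x = λ² - 16 - 65 = 16 - 81 ≡ 14; y = λ·(16 - 14) - 60 ≡ 27. → (14, 27)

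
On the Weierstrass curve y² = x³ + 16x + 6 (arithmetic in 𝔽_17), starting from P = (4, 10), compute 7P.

Double-and-add on 7 = (111)₂. Start with P = (4, 10) for the leading 1-bit.
double: tangent at (4, 10): λ = (3·4² + 16)/(2·10) ≡ 13/3. 3⁻¹ ≡ 6 (mod 17), so λ ≡ 13·6 ≡ 10.
  x = λ² - 4 - 4 = 100 - 8 ≡ 7; y = λ·(4 - 7) - 10 ≡ 11. → (7, 11)
add P: (7, 11) + (4, 10). λ = (10 - 11)/(4 - 7) ≡ 16/14 mod 17. 14⁻¹ ≡ 11 (mod 17), so λ ≡ 6.
  x = λ² - 7 - 4 = 36 - 11 ≡ 8; y = λ·(7 - 8) - 11 ≡ 0. → (8, 0)
double: (8, 0) + (8, 0): same x and y₁ ≡ -y₂, so the sum is O.
add P: O + (4, 10) = (4, 10) (identity).

(4, 10)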